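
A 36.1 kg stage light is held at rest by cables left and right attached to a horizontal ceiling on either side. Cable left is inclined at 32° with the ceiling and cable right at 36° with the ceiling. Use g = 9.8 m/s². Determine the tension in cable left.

T_left ≈ 309 N

Weight W = 36.1 × 9.8 = 353.8 N acts straight down.
Horizontal: T_left cos 32° = T_right cos 36°  →  T_right = 1.048 T_left.
Vertical: T_left sin 32° + T_right sin 36° = 353.8.
Substituting the horizontal relation into the vertical equation gives 1.146 T_left = 353.8, so T_left = 308.7 N.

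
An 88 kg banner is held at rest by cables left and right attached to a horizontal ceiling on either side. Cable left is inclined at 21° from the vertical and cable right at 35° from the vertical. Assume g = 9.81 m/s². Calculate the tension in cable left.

T_left ≈ 597 N

Angles from the horizontal: cable left is 90° − 21° = 69°, cable right is 90° − 35° = 55°.
Weight W = 88 × 9.81 = 863.3 N acts straight down.
Horizontal: T_left cos 69° = T_right cos 55°  →  T_right = 0.6248 T_left.
Vertical: T_left sin 69° + T_right sin 55° = 863.3.
Substituting the horizontal relation into the vertical equation gives 1.445 T_left = 863.3, so T_left = 597.3 N.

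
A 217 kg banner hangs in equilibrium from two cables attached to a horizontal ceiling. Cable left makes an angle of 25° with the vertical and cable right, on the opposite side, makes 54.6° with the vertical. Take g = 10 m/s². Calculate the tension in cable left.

Angles from the horizontal: cable left is 90° − 25° = 65°, cable right is 90° − 54.6° = 35.4°.
Weight W = 217 × 10 = 2170 N acts straight down.
Horizontal: T_left cos 65° = T_right cos 35.4°  →  T_right = 0.5185 T_left.
Vertical: T_left sin 65° + T_right sin 35.4° = 2170.
Substituting the horizontal relation into the vertical equation gives 1.207 T_left = 2170, so T_left = 1798 N.

T_left ≈ 1800 N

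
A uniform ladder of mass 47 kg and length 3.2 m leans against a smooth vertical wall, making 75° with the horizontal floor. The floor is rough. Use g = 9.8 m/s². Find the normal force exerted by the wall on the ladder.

N_wall ≈ 61.7 N

Torques about the foot: N_wall · 3.2 sin 75° = 47×9.8×1.6 cos 75° → N_wall = 61.709 N.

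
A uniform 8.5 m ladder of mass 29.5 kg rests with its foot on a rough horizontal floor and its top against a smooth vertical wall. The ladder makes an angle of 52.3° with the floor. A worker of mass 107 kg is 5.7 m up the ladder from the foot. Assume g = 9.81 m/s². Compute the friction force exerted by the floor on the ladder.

Torques about the foot: N_wall · 8.5 sin 52.3° = 29.5×9.81×4.25 cos 52.3° + 107×9.81×5.7 cos 52.3° → N_wall = 655.87 N.
ΣF_x = 0: f_floor = N_wall = 655.87 N.

f ≈ 656 N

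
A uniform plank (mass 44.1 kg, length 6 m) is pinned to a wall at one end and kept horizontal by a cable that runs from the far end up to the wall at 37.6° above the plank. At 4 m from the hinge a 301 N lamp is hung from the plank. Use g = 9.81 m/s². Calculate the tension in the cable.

T ≈ 683 N

Take torques about the hinge: T sin 37.6° · 6 = 44.1×9.81×3 + 301×4 = 2501.9 N·m.
So T = 2501.9 / (0.6101 × 6) = 683.41 N.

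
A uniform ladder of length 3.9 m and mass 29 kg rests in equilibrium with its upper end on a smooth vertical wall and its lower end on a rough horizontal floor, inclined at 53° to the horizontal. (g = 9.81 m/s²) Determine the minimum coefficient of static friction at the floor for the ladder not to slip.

μ_min ≈ 0.377

ΣF_y = 0: N_floor = 29×9.81 = 284.49 N.
Torques about the foot: N_wall · 3.9 sin 53° = 29×9.81×1.95 cos 53° → N_wall = 107.19 N.
ΣF_x = 0: f_floor = N_wall = 107.19 N.
μ_min = f_floor / N_floor = 107.19 / 284.49 = 0.3768.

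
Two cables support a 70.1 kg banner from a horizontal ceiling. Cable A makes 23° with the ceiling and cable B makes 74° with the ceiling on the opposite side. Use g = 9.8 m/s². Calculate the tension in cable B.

T_B ≈ 637 N

Weight W = 70.1 × 9.8 = 687 N acts straight down.
Horizontal: T_A cos 23° = T_B cos 74°  →  T_A = 0.2994 T_B.
Vertical: T_A sin 23° + T_B sin 74° = 687.
Substituting the horizontal relation into the vertical equation gives 1.078 T_B = 687, so T_B = 637.1 N.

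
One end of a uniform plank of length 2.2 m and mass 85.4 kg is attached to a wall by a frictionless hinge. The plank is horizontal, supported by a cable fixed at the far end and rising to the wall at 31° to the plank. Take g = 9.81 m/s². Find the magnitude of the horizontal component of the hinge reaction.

Take torques about the hinge: T sin 31° · 2.2 = 85.4×9.81×1.1 = 921.55 N·m.
So T = 921.55 / (0.5150 × 2.2) = 813.31 N.
ΣF_x = 0: H_x = T cos 31° = 697.15 N.

H_x ≈ 697 N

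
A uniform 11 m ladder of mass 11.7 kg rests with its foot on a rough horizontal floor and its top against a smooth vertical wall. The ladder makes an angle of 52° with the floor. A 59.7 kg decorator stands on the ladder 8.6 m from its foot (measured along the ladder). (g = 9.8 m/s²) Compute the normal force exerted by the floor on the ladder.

N_floor ≈ 700 N

ΣF_y = 0: N_floor = 11.7×9.8 + 59.7×9.8 = 699.72 N.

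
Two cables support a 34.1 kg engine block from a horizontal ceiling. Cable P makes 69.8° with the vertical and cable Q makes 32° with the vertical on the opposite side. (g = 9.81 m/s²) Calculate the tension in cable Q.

Angles from the horizontal: cable P is 90° − 69.8° = 20.2°, cable Q is 90° − 32° = 58°.
Weight W = 34.1 × 9.81 = 334.5 N acts straight down.
Horizontal: T_P cos 20.2° = T_Q cos 58°  →  T_P = 0.5646 T_Q.
Vertical: T_P sin 20.2° + T_Q sin 58° = 334.5.
Substituting the horizontal relation into the vertical equation gives 1.043 T_Q = 334.5, so T_Q = 320.7 N.

T_Q ≈ 321 N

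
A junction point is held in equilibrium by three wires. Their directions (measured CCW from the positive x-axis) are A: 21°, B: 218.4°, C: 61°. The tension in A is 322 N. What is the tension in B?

Resolve: ΣF_x = 322 cos 21° + T_B cos 218.4° + T_C cos 61° = 0.
        ΣF_y = 322 sin 21° + T_B sin 218.4° + T_C sin 61° = 0.
The known terms sum to (300.6, 115.4) N, so -0.7837 T_B + 0.4848 T_C = -300.6 and -0.6211 T_B + 0.8746 T_C = -115.4.
Solving simultaneously: T_B = 538.6 N, T_C = 250.6 N.

T_B ≈ 539 N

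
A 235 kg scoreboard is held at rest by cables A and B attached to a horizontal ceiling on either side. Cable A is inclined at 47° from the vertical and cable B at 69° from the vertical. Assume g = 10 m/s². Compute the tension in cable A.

T_A ≈ 2440 N

Angles from the horizontal: cable A is 90° − 47° = 43°, cable B is 90° − 69° = 21°.
Weight W = 235 × 10 = 2350 N acts straight down.
Horizontal: T_A cos 43° = T_B cos 21°  →  T_B = 0.7834 T_A.
Vertical: T_A sin 43° + T_B sin 21° = 2350.
Substituting the horizontal relation into the vertical equation gives 0.9627 T_A = 2350, so T_A = 2441 N.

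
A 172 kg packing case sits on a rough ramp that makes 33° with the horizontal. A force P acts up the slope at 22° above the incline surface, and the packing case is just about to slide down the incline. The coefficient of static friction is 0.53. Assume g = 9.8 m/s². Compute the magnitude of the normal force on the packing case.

On the verge of sliding down the incline, friction equals μN and acts up the slope.
Perpendicular: N + P sin 22° = W cos 33° = 1414 N.
Along incline: P cos 22° + μN = W sin 33° with W sin 33° = 918 N.
Solving the pair for P and N: P = 231.7 N, N = 1327 N (and f = μN = 703.2 N).

N ≈ 1330 N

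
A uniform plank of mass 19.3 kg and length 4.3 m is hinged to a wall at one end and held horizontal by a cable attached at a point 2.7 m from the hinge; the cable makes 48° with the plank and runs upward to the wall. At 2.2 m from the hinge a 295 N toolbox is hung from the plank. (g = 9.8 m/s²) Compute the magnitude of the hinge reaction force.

|H| ≈ 364 N

Take torques about the hinge: T sin 48° · 2.7 = 19.3×9.8×2.15 + 295×2.2 = 1055.7 N·m.
So T = 1055.7 / (0.7431 × 2.7) = 526.12 N.
ΣF_x = 0: H_x = T cos 48° = 352.04 N.
ΣF_y = 0: H_y = (19.3×9.8 + 295) − T sin 48° = 484.14 − 390.98 = 93.158 N.
|H| = √(H_x² + H_y²) = √((352.04)² + (93.158)²) = 364.16 N.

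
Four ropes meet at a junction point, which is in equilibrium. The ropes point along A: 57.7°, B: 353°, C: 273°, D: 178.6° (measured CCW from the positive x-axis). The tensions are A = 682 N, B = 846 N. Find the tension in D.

Resolve: ΣF_x = 682 cos 57.7° + 846 cos 353° + T_C cos 273° + T_D cos 178.6° = 0.
        ΣF_y = 682 sin 57.7° + 846 sin 353° + T_C sin 273° + T_D sin 178.6° = 0.
The known terms sum to (1204, 473.4) N, so 0.0523 T_C − 0.9997 T_D = -1204 and -0.9986 T_C + 0.0244 T_D = -473.4.
Solving simultaneously: T_C = 504.1 N, T_D = 1231 N.

T_D ≈ 1230 N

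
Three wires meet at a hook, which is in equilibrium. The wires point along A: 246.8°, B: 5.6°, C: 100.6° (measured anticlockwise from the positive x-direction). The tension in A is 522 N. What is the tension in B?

Resolve: ΣF_x = 522 cos 246.8° + T_B cos 5.6° + T_C cos 100.6° = 0.
        ΣF_y = 522 sin 246.8° + T_B sin 5.6° + T_C sin 100.6° = 0.
The known terms sum to (-205.6, -479.8) N, so 0.9952 T_B − 0.1840 T_C = 205.6 and 0.0976 T_B + 0.9829 T_C = 479.8.
Solving simultaneously: T_B = 291.5 N, T_C = 459.2 N.

T_B ≈ 291 N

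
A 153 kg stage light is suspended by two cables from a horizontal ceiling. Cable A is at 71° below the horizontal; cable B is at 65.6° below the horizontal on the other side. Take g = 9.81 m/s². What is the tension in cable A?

Weight W = 153 × 9.81 = 1501 N acts straight down.
Horizontal: T_A cos 71° = T_B cos 65.6°  →  T_B = 0.7881 T_A.
Vertical: T_A sin 71° + T_B sin 65.6° = 1501.
Substituting the horizontal relation into the vertical equation gives 1.663 T_A = 1501, so T_A = 902.4 N.

T_A ≈ 902 N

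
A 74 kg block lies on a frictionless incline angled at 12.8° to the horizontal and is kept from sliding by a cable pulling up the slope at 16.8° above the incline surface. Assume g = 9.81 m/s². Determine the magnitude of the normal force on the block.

Take axes along and perpendicular to the incline. Weight components: W sin 12.8° = 160.8 N down-slope, W cos 12.8° = 707.9 N into the surface.
Along incline: T cos 16.8° = W sin 12.8° → T = 168 N.
Perpendicular: N = W cos 12.8° − T sin 16.8° = 659.3 N.

N ≈ 659 N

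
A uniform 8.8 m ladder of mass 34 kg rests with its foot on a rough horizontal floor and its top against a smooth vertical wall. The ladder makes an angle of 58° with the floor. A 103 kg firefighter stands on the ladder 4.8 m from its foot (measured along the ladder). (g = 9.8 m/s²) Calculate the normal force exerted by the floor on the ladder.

N_floor ≈ 1340 N

ΣF_y = 0: N_floor = 34×9.8 + 103×9.8 = 1342.6 N.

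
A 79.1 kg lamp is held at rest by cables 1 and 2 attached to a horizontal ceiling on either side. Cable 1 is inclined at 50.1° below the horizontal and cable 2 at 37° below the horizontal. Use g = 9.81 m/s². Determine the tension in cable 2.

Weight W = 79.1 × 9.81 = 776 N acts straight down.
Horizontal: T_1 cos 50.1° = T_2 cos 37°  →  T_1 = 1.245 T_2.
Vertical: T_1 sin 50.1° + T_2 sin 37° = 776.
Substituting the horizontal relation into the vertical equation gives 1.557 T_2 = 776, so T_2 = 498.4 N.

T_2 ≈ 498 N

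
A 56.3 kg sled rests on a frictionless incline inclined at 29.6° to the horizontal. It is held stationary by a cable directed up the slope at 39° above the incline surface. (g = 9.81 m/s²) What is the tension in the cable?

T ≈ 351 N

Take axes along and perpendicular to the incline. Weight components: W sin 29.6° = 272.8 N down-slope, W cos 29.6° = 480.2 N into the surface.
Along incline: T cos 39° = W sin 29.6° → T = 351 N.
Perpendicular: N = W cos 29.6° − T sin 39° = 259.3 N.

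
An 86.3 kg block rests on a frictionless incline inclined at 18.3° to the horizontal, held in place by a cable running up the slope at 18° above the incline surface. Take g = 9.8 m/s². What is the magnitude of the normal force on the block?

Take axes along and perpendicular to the incline. Weight components: W sin 18.3° = 265.6 N down-slope, W cos 18.3° = 803 N into the surface.
Along incline: T cos 18° = W sin 18.3° → T = 279.2 N.
Perpendicular: N = W cos 18.3° − T sin 18° = 716.7 N.

N ≈ 717 N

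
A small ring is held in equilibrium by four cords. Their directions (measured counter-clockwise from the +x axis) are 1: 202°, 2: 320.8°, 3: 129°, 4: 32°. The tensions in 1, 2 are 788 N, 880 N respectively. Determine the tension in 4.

T_4 ≈ 578 N

Resolve: ΣF_x = 788 cos 202° + 880 cos 320.8° + T_3 cos 129° + T_4 cos 32° = 0.
        ΣF_y = 788 sin 202° + 880 sin 320.8° + T_3 sin 129° + T_4 sin 32° = 0.
The known terms sum to (-48.67, -851.4) N, so -0.6293 T_3 + 0.8480 T_4 = 48.67 and 0.7771 T_3 + 0.5299 T_4 = 851.4.
Solving simultaneously: T_3 = 701.4 N, T_4 = 577.9 N.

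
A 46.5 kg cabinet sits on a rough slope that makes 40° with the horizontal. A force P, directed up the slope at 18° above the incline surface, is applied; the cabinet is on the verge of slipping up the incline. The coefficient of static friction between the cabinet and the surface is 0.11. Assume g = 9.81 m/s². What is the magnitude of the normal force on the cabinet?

On the verge of sliding up the incline, friction equals μN and acts down the slope.
Perpendicular: N + P sin 18° = W cos 40° = 349.4 N.
Along incline: P cos 18° = W sin 40° + μN  with W sin 40° = 293.2 N.
Solving the pair for P and N: P = 336.7 N, N = 245.4 N (and f = μN = 26.99 N).

N ≈ 245 N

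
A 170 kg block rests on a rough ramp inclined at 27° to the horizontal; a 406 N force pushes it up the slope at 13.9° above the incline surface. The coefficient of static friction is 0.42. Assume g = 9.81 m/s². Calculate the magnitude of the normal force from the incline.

N ≈ 1390 N

Axes along / perpendicular to the incline. W sin 27° = 757.1 N down-slope; W cos 27° = 1486 N into the surface.
Perpendicular: N = W cos 27° − P sin 13.9° = 1486 − 97.53 = 1388 N.
Along incline: P cos 13.9° + f = W sin 27° (friction acts up-slope) → f = 757.1 − 394.1 = 363 N.
|f| = 363 N ≤ μN = 583.1 N, so the block is indeed static.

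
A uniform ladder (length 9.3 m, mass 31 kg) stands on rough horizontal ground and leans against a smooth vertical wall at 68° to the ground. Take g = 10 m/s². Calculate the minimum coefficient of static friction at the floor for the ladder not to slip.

μ_min ≈ 0.202

ΣF_y = 0: N_floor = 31×10 = 310 N.
Torques about the foot: N_wall · 9.3 sin 68° = 31×10×4.65 cos 68° → N_wall = 62.624 N.
ΣF_x = 0: f_floor = N_wall = 62.624 N.
μ_min = f_floor / N_floor = 62.624 / 310 = 0.202.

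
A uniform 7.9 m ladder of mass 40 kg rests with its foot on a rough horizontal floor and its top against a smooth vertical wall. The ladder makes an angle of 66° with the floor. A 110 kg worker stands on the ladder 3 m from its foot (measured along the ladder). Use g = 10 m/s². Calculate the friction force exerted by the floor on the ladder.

f ≈ 275 N

Torques about the foot: N_wall · 7.9 sin 66° = 40×10×3.95 cos 66° + 110×10×3 cos 66° → N_wall = 275.03 N.
ΣF_x = 0: f_floor = N_wall = 275.03 N.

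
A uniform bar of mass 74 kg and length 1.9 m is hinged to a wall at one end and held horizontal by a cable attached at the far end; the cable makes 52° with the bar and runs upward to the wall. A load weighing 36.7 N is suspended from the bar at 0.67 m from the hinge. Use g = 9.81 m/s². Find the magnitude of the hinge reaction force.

|H| ≈ 486 N

Take torques about the hinge: T sin 52° · 1.9 = 74×9.81×0.95 + 36.7×0.67 = 714.23 N·m.
So T = 714.23 / (0.7880 × 1.9) = 477.04 N.
ΣF_x = 0: H_x = T cos 52° = 293.69 N.
ΣF_y = 0: H_y = (74×9.81 + 36.7) − T sin 52° = 762.64 − 375.91 = 386.73 N.
|H| = √(H_x² + H_y²) = √((293.69)² + (386.73)²) = 485.61 N.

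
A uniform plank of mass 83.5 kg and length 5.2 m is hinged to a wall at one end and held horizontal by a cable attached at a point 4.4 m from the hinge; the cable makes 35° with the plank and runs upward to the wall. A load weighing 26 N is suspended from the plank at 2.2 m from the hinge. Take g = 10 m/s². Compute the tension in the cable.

T ≈ 883 N

Take torques about the hinge: T sin 35° · 4.4 = 83.5×10×2.6 + 26×2.2 = 2228.2 N·m.
So T = 2228.2 / (0.5736 × 4.4) = 882.9 N.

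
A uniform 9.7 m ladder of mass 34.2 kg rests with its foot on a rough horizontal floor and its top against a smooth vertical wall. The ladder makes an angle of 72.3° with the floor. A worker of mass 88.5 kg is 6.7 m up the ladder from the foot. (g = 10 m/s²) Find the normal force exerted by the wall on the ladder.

Torques about the foot: N_wall · 9.7 sin 72.3° = 34.2×10×4.85 cos 72.3° + 88.5×10×6.7 cos 72.3° → N_wall = 249.66 N.

N_wall ≈ 250 N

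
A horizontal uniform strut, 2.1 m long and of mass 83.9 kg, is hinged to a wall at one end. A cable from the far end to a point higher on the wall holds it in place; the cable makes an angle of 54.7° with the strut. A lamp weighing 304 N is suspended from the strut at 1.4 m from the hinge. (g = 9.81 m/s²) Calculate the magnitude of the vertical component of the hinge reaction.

Take torques about the hinge: T sin 54.7° · 2.1 = 83.9×9.81×1.05 + 304×1.4 = 1289.8 N·m.
So T = 1289.8 / (0.8161 × 2.1) = 752.56 N.
ΣF_y = 0: H_y = (83.9×9.81 + 304) − T sin 54.7° = 1127.1 − 614.2 = 512.86 N.

|H_y| ≈ 513 N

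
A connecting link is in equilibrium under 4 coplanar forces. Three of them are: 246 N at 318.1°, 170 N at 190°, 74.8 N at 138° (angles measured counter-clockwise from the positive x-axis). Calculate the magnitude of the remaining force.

F ≈ 149 N

Sum the known components: ΣF_x = -39.9 N, ΣF_y = -143.8 N.
For equilibrium the remaining force must supply (−ΣF_x, −ΣF_y) = (39.9, 143.8) N.
Magnitude = √((39.9)² + (143.8)²) = 149.2 N; direction = atan2(143.8, 39.9) = 74.5°.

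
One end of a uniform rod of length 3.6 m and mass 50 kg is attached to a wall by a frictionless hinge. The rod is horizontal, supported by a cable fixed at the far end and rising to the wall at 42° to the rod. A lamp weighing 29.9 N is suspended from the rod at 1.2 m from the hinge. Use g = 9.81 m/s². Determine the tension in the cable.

Take torques about the hinge: T sin 42° · 3.6 = 50×9.81×1.8 + 29.9×1.2 = 918.78 N·m.
So T = 918.78 / (0.6691 × 3.6) = 381.42 N.

T ≈ 381 N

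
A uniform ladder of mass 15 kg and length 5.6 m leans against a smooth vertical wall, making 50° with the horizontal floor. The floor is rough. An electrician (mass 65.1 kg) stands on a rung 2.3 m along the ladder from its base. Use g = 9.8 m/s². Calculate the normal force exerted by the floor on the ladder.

ΣF_y = 0: N_floor = 15×9.8 + 65.1×9.8 = 784.98 N.

N_floor ≈ 785 N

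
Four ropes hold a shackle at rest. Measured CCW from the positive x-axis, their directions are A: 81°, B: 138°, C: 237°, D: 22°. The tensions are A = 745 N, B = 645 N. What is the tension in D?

Resolve: ΣF_x = 745 cos 81° + 645 cos 138° + T_C cos 237° + T_D cos 22° = 0.
        ΣF_y = 745 sin 81° + 645 sin 138° + T_C sin 237° + T_D sin 22° = 0.
The known terms sum to (-362.8, 1167) N, so -0.5446 T_C + 0.9272 T_D = 362.8 and -0.8387 T_C + 0.3746 T_D = -1167.
Solving simultaneously: T_C = 2124 N, T_D = 1639 N.

T_D ≈ 1640 N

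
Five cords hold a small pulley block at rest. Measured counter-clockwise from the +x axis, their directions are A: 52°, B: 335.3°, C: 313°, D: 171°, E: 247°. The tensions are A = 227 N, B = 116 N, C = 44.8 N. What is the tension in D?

T_D ≈ 222 N

Resolve: ΣF_x = 227 cos 52° + 116 cos 335.3° + 44.8 cos 313° + T_D cos 171° + T_E cos 247° = 0.
        ΣF_y = 227 sin 52° + 116 sin 335.3° + 44.8 sin 313° + T_D sin 171° + T_E sin 247° = 0.
The known terms sum to (275.7, 97.64) N, so -0.9877 T_D − 0.3907 T_E = -275.7 and 0.1564 T_D − 0.9205 T_E = -97.64.
Solving simultaneously: T_D = 222.2 N, T_E = 143.8 N.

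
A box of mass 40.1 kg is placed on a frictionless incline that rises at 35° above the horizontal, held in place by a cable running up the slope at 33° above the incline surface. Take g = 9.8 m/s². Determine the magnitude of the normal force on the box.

Take axes along and perpendicular to the incline. Weight components: W sin 35° = 225.4 N down-slope, W cos 35° = 321.9 N into the surface.
Along incline: T cos 33° = W sin 35° → T = 268.8 N.
Perpendicular: N = W cos 35° − T sin 33° = 175.5 N.

N ≈ 176 N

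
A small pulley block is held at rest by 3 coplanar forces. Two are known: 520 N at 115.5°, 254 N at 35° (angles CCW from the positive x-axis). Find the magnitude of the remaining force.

Sum the known components: ΣF_x = -15.8 N, ΣF_y = 615 N.
For equilibrium the remaining force must supply (−ΣF_x, −ΣF_y) = (15.8, -615) N.
Magnitude = √((15.8)² + (-615)²) = 615.2 N; direction = atan2(-615, 15.8) = 271.5°.

F ≈ 615 N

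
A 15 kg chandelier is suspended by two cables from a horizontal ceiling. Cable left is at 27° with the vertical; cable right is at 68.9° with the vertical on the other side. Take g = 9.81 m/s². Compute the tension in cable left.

Angles from the horizontal: cable left is 90° − 27° = 63°, cable right is 90° − 68.9° = 21.1°.
Weight W = 15 × 9.81 = 147.2 N acts straight down.
Horizontal: T_left cos 63° = T_right cos 21.1°  →  T_right = 0.4866 T_left.
Vertical: T_left sin 63° + T_right sin 21.1° = 147.2.
Substituting the horizontal relation into the vertical equation gives 1.066 T_left = 147.2, so T_left = 138 N.

T_left ≈ 138 N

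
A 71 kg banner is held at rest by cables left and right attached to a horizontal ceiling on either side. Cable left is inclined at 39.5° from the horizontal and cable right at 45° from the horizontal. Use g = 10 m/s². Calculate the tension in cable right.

T_right ≈ 550 N

Weight W = 71 × 10 = 710 N acts straight down.
Horizontal: T_left cos 39.5° = T_right cos 45°  →  T_left = 0.9164 T_right.
Vertical: T_left sin 39.5° + T_right sin 45° = 710.
Substituting the horizontal relation into the vertical equation gives 1.29 T_right = 710, so T_right = 550.4 N.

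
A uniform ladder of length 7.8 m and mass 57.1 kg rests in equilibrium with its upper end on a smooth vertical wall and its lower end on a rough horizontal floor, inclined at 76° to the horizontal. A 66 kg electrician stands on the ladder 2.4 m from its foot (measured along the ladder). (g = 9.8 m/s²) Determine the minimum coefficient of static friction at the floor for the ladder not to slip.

ΣF_y = 0: N_floor = 57.1×9.8 + 66×9.8 = 1206.4 N.
Torques about the foot: N_wall · 7.8 sin 76° = 57.1×9.8×3.9 cos 76° + 66×9.8×2.4 cos 76° → N_wall = 119.38 N.
ΣF_x = 0: f_floor = N_wall = 119.38 N.
μ_min = f_floor / N_floor = 119.38 / 1206.4 = 0.09896.

μ_min ≈ 0.0990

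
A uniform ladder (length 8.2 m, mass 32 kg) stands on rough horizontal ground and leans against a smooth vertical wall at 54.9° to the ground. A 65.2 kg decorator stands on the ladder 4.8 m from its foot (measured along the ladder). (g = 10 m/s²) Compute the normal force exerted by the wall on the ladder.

N_wall ≈ 381 N

Torques about the foot: N_wall · 8.2 sin 54.9° = 32×10×4.1 cos 54.9° + 65.2×10×4.8 cos 54.9° → N_wall = 380.68 N.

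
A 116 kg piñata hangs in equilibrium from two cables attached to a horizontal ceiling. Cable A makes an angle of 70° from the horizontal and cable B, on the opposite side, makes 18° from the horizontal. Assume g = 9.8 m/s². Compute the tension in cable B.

T_B ≈ 389 N

Weight W = 116 × 9.8 = 1137 N acts straight down.
Horizontal: T_A cos 70° = T_B cos 18°  →  T_A = 2.781 T_B.
Vertical: T_A sin 70° + T_B sin 18° = 1137.
Substituting the horizontal relation into the vertical equation gives 2.922 T_B = 1137, so T_B = 389 N.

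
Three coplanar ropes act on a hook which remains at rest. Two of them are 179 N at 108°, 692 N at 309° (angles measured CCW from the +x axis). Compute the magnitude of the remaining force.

Sum the known components: ΣF_x = 380.2 N, ΣF_y = -367.5 N.
For equilibrium the remaining force must supply (−ΣF_x, −ΣF_y) = (-380.2, 367.5) N.
Magnitude = √((-380.2)² + (367.5)²) = 528.8 N; direction = atan2(367.5, -380.2) = 136.0°.

F ≈ 529 N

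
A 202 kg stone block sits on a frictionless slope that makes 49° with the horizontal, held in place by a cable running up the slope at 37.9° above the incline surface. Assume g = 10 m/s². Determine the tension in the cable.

T ≈ 1930 N

Take axes along and perpendicular to the incline. Weight components: W sin 49° = 1525 N down-slope, W cos 49° = 1325 N into the surface.
Along incline: T cos 37.9° = W sin 49° → T = 1932 N.
Perpendicular: N = W cos 49° − T sin 37.9° = 138.4 N.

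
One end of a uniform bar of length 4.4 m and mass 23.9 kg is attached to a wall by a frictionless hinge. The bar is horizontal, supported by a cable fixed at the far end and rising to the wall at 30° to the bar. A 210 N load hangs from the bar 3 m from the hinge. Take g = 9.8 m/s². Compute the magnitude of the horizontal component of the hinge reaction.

Take torques about the hinge: T sin 30° · 4.4 = 23.9×9.8×2.2 + 210×3 = 1145.3 N·m.
So T = 1145.3 / (0.5000 × 4.4) = 520.58 N.
ΣF_x = 0: H_x = T cos 30° = 450.84 N.

H_x ≈ 451 N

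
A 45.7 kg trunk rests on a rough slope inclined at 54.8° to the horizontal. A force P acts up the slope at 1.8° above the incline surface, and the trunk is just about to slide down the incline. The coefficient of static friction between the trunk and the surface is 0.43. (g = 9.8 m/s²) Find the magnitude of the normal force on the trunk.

N ≈ 250 N

On the verge of sliding down the incline, friction equals μN and acts up the slope.
Perpendicular: N + P sin 1.8° = W cos 54.8° = 258.2 N.
Along incline: P cos 1.8° + μN = W sin 54.8° with W sin 54.8° = 366 N.
Solving the pair for P and N: P = 258.6 N, N = 250 N (and f = μN = 107.5 N).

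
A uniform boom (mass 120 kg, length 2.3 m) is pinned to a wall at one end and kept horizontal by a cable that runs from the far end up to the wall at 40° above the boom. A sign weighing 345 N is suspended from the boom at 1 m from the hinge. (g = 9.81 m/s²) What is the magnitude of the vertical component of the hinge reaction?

|H_y| ≈ 784 N

Take torques about the hinge: T sin 40° · 2.3 = 120×9.81×1.15 + 345×1 = 1698.8 N·m.
So T = 1698.8 / (0.6428 × 2.3) = 1149.1 N.
ΣF_y = 0: H_y = (120×9.81 + 345) − T sin 40° = 1522.2 − 738.6 = 783.6 N.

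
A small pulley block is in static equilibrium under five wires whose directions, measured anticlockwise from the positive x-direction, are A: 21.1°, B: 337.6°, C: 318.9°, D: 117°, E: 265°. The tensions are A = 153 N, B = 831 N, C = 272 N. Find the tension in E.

T_E ≈ 1500 N

Resolve: ΣF_x = 153 cos 21.1° + 831 cos 337.6° + 272 cos 318.9° + T_D cos 117° + T_E cos 265° = 0.
        ΣF_y = 153 sin 21.1° + 831 sin 337.6° + 272 sin 318.9° + T_D sin 117° + T_E sin 265° = 0.
The known terms sum to (1116, -440.4) N, so -0.4540 T_D − 0.0872 T_E = -1116 and 0.8910 T_D − 0.9962 T_E = 440.4.
Solving simultaneously: T_D = 2170 N, T_E = 1499 N.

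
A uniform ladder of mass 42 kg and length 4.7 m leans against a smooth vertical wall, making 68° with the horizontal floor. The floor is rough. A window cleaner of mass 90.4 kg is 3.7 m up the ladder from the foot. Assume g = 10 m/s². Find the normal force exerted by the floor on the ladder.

ΣF_y = 0: N_floor = 42×10 + 90.4×10 = 1324 N.

N_floor ≈ 1320 N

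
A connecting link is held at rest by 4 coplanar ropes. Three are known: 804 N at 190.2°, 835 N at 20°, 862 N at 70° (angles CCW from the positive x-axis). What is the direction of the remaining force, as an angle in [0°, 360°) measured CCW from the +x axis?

θ ≈ 253°

Sum the known components: ΣF_x = 288.2 N, ΣF_y = 953.2 N.
For equilibrium the remaining force must supply (−ΣF_x, −ΣF_y) = (-288.2, -953.2) N.
Magnitude = √((-288.2)² + (-953.2)²) = 995.8 N; direction = atan2(-953.2, -288.2) = 253.2°.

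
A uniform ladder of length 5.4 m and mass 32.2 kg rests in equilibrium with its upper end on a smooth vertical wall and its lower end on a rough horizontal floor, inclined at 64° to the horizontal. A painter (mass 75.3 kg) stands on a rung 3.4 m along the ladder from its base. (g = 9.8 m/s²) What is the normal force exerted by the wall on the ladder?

N_wall ≈ 304 N

Torques about the foot: N_wall · 5.4 sin 64° = 32.2×9.8×2.7 cos 64° + 75.3×9.8×3.4 cos 64° → N_wall = 303.57 N.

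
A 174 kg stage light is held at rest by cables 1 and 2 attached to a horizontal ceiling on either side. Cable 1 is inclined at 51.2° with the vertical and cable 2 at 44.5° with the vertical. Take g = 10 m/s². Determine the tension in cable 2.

Angles from the horizontal: cable 1 is 90° − 51.2° = 38.8°, cable 2 is 90° − 44.5° = 45.5°.
Weight W = 174 × 10 = 1740 N acts straight down.
Horizontal: T_1 cos 38.8° = T_2 cos 45.5°  →  T_1 = 0.8994 T_2.
Vertical: T_1 sin 38.8° + T_2 sin 45.5° = 1740.
Substituting the horizontal relation into the vertical equation gives 1.277 T_2 = 1740, so T_2 = 1363 N.

T_2 ≈ 1360 N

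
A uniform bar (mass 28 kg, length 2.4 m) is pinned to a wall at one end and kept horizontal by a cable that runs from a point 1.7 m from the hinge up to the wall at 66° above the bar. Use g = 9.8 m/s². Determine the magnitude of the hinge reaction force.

Take torques about the hinge: T sin 66° · 1.7 = 28×9.8×1.2 = 329.28 N·m.
So T = 329.28 / (0.9135 × 1.7) = 212.02 N.
ΣF_x = 0: H_x = T cos 66° = 86.238 N.
ΣF_y = 0: H_y = (28×9.8) − T sin 66° = 274.4 − 193.69 = 80.706 N.
|H| = √(H_x² + H_y²) = √((86.238)² + (80.706)²) = 118.11 N.

|H| ≈ 118 N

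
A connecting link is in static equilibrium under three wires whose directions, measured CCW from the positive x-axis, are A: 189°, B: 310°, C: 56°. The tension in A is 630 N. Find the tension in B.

Resolve: ΣF_x = 630 cos 189° + T_B cos 310° + T_C cos 56° = 0.
        ΣF_y = 630 sin 189° + T_B sin 310° + T_C sin 56° = 0.
The known terms sum to (-622.2, -98.55) N, so 0.6428 T_B + 0.5592 T_C = 622.2 and -0.7660 T_B + 0.8290 T_C = 98.55.
Solving simultaneously: T_B = 479.3 N, T_C = 561.8 N.

T_B ≈ 479 N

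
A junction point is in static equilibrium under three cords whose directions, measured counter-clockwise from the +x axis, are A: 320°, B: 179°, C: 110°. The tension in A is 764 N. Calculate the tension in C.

Resolve: ΣF_x = 764 cos 320° + T_B cos 179° + T_C cos 110° = 0.
        ΣF_y = 764 sin 320° + T_B sin 179° + T_C sin 110° = 0.
The known terms sum to (585.3, -491.1) N, so -0.9998 T_B − 0.3420 T_C = -585.3 and 0.0175 T_B + 0.9397 T_C = 491.1.
Solving simultaneously: T_B = 409.2 N, T_C = 515 N.

T_C ≈ 515 N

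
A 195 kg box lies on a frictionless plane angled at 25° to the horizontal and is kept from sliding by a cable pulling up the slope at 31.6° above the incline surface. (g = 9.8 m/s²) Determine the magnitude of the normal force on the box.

N ≈ 1240 N

Take axes along and perpendicular to the incline. Weight components: W sin 25° = 807.6 N down-slope, W cos 25° = 1732 N into the surface.
Along incline: T cos 31.6° = W sin 25° → T = 948.2 N.
Perpendicular: N = W cos 25° − T sin 31.6° = 1235 N.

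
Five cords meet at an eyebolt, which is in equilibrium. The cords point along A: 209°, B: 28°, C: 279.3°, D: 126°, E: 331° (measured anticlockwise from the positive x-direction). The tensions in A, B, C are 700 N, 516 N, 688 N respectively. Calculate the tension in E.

Resolve: ΣF_x = 700 cos 209° + 516 cos 28° + 688 cos 279.3° + T_D cos 126° + T_E cos 331° = 0.
        ΣF_y = 700 sin 209° + 516 sin 28° + 688 sin 279.3° + T_D sin 126° + T_E sin 331° = 0.
The known terms sum to (-45.45, -776.1) N, so -0.5878 T_D + 0.8746 T_E = 45.45 and 0.8090 T_D − 0.4848 T_E = 776.1.
Solving simultaneously: T_D = 1658 N, T_E = 1166 N.

T_E ≈ 1170 N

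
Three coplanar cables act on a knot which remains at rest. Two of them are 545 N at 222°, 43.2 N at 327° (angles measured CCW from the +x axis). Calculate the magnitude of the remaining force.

F ≈ 535 N

Sum the known components: ΣF_x = -368.8 N, ΣF_y = -388.2 N.
For equilibrium the remaining force must supply (−ΣF_x, −ΣF_y) = (368.8, 388.2) N.
Magnitude = √((368.8)² + (388.2)²) = 535.4 N; direction = atan2(388.2, 368.8) = 46.5°.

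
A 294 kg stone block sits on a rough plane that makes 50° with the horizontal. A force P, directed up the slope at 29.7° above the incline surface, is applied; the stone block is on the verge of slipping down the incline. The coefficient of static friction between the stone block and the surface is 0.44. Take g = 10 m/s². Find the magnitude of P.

P ≈ 2180 N

On the verge of sliding down the incline, friction equals μN and acts up the slope.
Perpendicular: N + P sin 29.7° = W cos 50° = 1890 N.
Along incline: P cos 29.7° + μN = W sin 50° with W sin 50° = 2252 N.
Solving the pair for P and N: P = 2184 N, N = 808 N (and f = μN = 355.5 N).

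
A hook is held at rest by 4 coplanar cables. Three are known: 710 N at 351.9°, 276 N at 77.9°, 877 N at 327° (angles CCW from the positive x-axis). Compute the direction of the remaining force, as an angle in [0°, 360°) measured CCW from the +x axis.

Sum the known components: ΣF_x = 1496 N, ΣF_y = -307.8 N.
For equilibrium the remaining force must supply (−ΣF_x, −ΣF_y) = (-1496, 307.8) N.
Magnitude = √((-1496)² + (307.8)²) = 1528 N; direction = atan2(307.8, -1496) = 168.4°.

θ ≈ 168°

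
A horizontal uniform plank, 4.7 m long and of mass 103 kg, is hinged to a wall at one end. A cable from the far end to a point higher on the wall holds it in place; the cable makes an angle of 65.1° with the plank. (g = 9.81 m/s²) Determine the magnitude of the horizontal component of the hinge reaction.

Take torques about the hinge: T sin 65.1° · 4.7 = 103×9.81×2.35 = 2374.5 N·m.
So T = 2374.5 / (0.9070 × 4.7) = 556.99 N.
ΣF_x = 0: H_x = T cos 65.1° = 234.51 N.

H_x ≈ 235 N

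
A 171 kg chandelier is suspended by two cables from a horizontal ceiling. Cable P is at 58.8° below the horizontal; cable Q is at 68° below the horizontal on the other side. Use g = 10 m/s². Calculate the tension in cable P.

Weight W = 171 × 10 = 1710 N acts straight down.
Horizontal: T_P cos 58.8° = T_Q cos 68°  →  T_Q = 1.383 T_P.
Vertical: T_P sin 58.8° + T_Q sin 68° = 1710.
Substituting the horizontal relation into the vertical equation gives 2.138 T_P = 1710, so T_P = 800 N.

T_P ≈ 800 N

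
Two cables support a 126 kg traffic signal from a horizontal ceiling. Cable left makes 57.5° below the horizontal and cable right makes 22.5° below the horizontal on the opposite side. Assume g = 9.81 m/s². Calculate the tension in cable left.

T_left ≈ 1160 N

Weight W = 126 × 9.81 = 1236 N acts straight down.
Horizontal: T_left cos 57.5° = T_right cos 22.5°  →  T_right = 0.5816 T_left.
Vertical: T_left sin 57.5° + T_right sin 22.5° = 1236.
Substituting the horizontal relation into the vertical equation gives 1.066 T_left = 1236, so T_left = 1160 N.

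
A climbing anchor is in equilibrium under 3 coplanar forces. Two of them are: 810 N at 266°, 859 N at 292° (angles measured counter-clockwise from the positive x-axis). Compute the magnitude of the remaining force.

Sum the known components: ΣF_x = 265.3 N, ΣF_y = -1604 N.
For equilibrium the remaining force must supply (−ΣF_x, −ΣF_y) = (-265.3, 1604) N.
Magnitude = √((-265.3)² + (1604)²) = 1626 N; direction = atan2(1604, -265.3) = 99.4°.

F ≈ 1630 N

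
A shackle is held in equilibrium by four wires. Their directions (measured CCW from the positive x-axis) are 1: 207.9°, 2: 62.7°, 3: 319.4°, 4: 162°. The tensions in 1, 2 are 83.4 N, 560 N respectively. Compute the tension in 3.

Resolve: ΣF_x = 83.4 cos 207.9° + 560 cos 62.7° + T_3 cos 319.4° + T_4 cos 162° = 0.
        ΣF_y = 83.4 sin 207.9° + 560 sin 62.7° + T_3 sin 319.4° + T_4 sin 162° = 0.
The known terms sum to (183.1, 458.6) N, so 0.7593 T_3 − 0.9511 T_4 = -183.1 and -0.6508 T_3 + 0.3090 T_4 = -458.6.
Solving simultaneously: T_3 = 1282 N, T_4 = 1216 N.

T_3 ≈ 1280 N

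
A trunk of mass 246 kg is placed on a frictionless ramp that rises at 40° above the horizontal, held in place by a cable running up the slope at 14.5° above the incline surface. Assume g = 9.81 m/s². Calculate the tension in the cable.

T ≈ 1600 N

Take axes along and perpendicular to the incline. Weight components: W sin 40° = 1551 N down-slope, W cos 40° = 1849 N into the surface.
Along incline: T cos 14.5° = W sin 40° → T = 1602 N.
Perpendicular: N = W cos 40° − T sin 14.5° = 1447 N.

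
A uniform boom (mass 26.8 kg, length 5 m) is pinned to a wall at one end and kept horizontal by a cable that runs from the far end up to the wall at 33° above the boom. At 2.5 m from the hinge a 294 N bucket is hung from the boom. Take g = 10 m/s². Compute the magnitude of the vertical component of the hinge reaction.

|H_y| ≈ 281 N

Take torques about the hinge: T sin 33° · 5 = 26.8×10×2.5 + 294×2.5 = 1405 N·m.
So T = 1405 / (0.5446 × 5) = 515.94 N.
ΣF_y = 0: H_y = (26.8×10 + 294) − T sin 33° = 562 − 281 = 281 N.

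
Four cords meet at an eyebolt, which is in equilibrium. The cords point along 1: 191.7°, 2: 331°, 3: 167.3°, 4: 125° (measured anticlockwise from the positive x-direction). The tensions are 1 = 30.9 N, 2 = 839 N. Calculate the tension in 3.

Resolve: ΣF_x = 30.9 cos 191.7° + 839 cos 331° + T_3 cos 167.3° + T_4 cos 125° = 0.
        ΣF_y = 30.9 sin 191.7° + 839 sin 331° + T_3 sin 167.3° + T_4 sin 125° = 0.
The known terms sum to (703.5, -413) N, so -0.9755 T_3 − 0.5736 T_4 = -703.5 and 0.2198 T_3 + 0.8192 T_4 = 413.
Solving simultaneously: T_3 = 504.3 N, T_4 = 368.9 N.

T_3 ≈ 504 N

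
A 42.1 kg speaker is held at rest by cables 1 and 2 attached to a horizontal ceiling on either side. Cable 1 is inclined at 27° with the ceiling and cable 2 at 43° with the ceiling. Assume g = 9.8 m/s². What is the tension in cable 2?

T_2 ≈ 391 N

Weight W = 42.1 × 9.8 = 412.6 N acts straight down.
Horizontal: T_1 cos 27° = T_2 cos 43°  →  T_1 = 0.8208 T_2.
Vertical: T_1 sin 27° + T_2 sin 43° = 412.6.
Substituting the horizontal relation into the vertical equation gives 1.055 T_2 = 412.6, so T_2 = 391.2 N.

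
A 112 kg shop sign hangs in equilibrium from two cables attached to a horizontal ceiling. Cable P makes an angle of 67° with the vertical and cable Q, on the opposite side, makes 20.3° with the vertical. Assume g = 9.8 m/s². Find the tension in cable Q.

T_Q ≈ 1010 N

Angles from the horizontal: cable P is 90° − 67° = 23°, cable Q is 90° − 20.3° = 69.7°.
Weight W = 112 × 9.8 = 1098 N acts straight down.
Horizontal: T_P cos 23° = T_Q cos 69.7°  →  T_P = 0.3769 T_Q.
Vertical: T_P sin 23° + T_Q sin 69.7° = 1098.
Substituting the horizontal relation into the vertical equation gives 1.085 T_Q = 1098, so T_Q = 1011 N.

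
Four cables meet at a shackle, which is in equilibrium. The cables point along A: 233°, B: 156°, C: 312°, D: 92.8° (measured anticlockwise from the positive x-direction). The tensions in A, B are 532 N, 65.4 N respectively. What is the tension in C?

T_C ≈ 631 N

Resolve: ΣF_x = 532 cos 233° + 65.4 cos 156° + T_C cos 312° + T_D cos 92.8° = 0.
        ΣF_y = 532 sin 233° + 65.4 sin 156° + T_C sin 312° + T_D sin 92.8° = 0.
The known terms sum to (-379.9, -398.3) N, so 0.6691 T_C − 0.0488 T_D = 379.9 and -0.7431 T_C + 0.9988 T_D = 398.3.
Solving simultaneously: T_C = 631.2 N, T_D = 868.4 N.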